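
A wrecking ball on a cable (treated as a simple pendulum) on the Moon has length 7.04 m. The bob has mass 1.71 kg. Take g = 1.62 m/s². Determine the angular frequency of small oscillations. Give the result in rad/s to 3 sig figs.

ω = √(g/L) = √(1.62/7.04) = 0.480 rad/s.

0.480 rad/s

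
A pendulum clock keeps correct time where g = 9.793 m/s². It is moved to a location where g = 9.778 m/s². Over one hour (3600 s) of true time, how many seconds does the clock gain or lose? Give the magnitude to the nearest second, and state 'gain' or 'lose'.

The clock's period scales as T ∝ 1/√g, so T'/T = √(9.793/9.778) = 1.00077.
In 3600 s of true time the clock registers 3600/1.00077 = 3597.2 s, so it loses 3 s.

lose 3 s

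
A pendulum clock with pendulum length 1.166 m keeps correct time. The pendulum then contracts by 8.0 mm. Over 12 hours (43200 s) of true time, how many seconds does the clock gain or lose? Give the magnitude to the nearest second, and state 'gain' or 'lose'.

T ∝ √L, so T'/T = √(1.15800/1.166) = 0.996564.
In 43200 s of true time the clock registers 43200/0.996564 = 43349.0 s, so it gains 149 s.

gain 149 s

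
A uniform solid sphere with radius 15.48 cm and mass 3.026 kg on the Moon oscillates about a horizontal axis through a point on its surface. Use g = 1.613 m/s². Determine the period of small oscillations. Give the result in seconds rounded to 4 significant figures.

2.303 s

I_cm = (2/5)mr² = 0.029005 kg·m². The pivot is at distance d = 0.1548 m from the centre of mass.
By the parallel-axis theorem, I = I_cm + md² = 0.029005 + 0.072512 = 0.10152 kg·m².
T = 2π√(I/(mgd)) = 2π√(0.10152/(3.026 × 1.613 × 0.1548)) = 2.303 s.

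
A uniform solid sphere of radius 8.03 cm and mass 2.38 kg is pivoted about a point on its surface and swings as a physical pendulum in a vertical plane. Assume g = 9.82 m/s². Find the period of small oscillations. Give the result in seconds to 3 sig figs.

I_cm = (2/5)mr² = 0.006139 kg·m². The pivot is at distance d = 0.0803 m from the centre of mass.
By the parallel-axis theorem, I = I_cm + md² = 0.006139 + 0.01535 = 0.02149 kg·m².
T = 2π√(I/(mgd)) = 2π√(0.02149/(2.38 × 9.82 × 0.0803)) = 0.672 s.

0.672 s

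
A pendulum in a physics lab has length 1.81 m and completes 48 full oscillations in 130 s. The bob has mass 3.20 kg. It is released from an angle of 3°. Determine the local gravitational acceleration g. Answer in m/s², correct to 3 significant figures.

9.74 m/s²

T = 130/48 = 2.708 s.
From T = 2π√(L/g), g = 4π²L/T² = 4π² × 1.81/2.708² = 9.74 m/s².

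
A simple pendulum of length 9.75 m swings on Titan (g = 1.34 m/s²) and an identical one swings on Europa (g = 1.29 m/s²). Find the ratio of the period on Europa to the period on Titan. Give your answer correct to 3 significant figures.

1.02

T ∝ 1/√g, so T₂/T₁ = √(g₁/g₂) = √(1.34/1.29) = 1.02.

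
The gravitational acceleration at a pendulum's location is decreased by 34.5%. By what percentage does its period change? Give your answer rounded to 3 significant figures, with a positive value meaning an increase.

T ∝ 1/√g, so T'/T = 1/√(0.6550) = 1.236.
Percentage change in T = (1.236 − 1) × 100% = 23.6%.

23.6%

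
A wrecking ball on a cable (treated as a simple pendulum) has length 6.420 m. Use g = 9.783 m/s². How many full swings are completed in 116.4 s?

22

T = 2π√(L/g) = 2π√(6.420/9.783) = 5.0899 s.
Number of complete oscillations = ⌊116.4/5.0899⌋ = ⌊22.869⌋ = 22.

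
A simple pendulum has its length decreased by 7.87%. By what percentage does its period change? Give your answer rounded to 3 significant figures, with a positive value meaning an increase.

T ∝ √L, so T'/T = √(0.9213) = 0.9598.
Percentage change in T = (0.9598 − 1) × 100% = -4.02%.

-4.02%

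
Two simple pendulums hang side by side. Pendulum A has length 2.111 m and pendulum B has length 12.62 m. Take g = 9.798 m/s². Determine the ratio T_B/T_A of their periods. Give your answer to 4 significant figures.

2.445

T ∝ √L, so T_B/T_A = √(L_B/L_A) = √(12.62/2.111) = 2.445.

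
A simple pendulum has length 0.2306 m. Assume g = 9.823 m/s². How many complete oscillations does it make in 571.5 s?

T = 2π√(L/g) = 2π√(0.2306/9.823) = 0.96269 s.
Number of complete oscillations = ⌊571.5/0.96269⌋ = ⌊593.65⌋ = 593.

593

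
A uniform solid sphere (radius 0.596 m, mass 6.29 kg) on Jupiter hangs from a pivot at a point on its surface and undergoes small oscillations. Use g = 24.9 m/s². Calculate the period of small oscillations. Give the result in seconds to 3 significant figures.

1.15 s

I_cm = (2/5)mr² = 0.8937 kg·m². The pivot is at distance d = 0.596 m from the centre of mass.
By the parallel-axis theorem, I = I_cm + md² = 0.8937 + 2.234 = 3.128 kg·m².
T = 2π√(I/(mgd)) = 2π√(3.128/(6.29 × 24.9 × 0.596)) = 1.15 s.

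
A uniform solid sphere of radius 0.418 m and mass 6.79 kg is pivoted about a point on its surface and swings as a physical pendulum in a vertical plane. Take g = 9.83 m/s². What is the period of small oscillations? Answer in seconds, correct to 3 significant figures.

I_cm = (2/5)mr² = 0.4746 kg·m². The pivot is at distance d = 0.418 m from the centre of mass.
By the parallel-axis theorem, I = I_cm + md² = 0.4746 + 1.186 = 1.661 kg·m².
T = 2π√(I/(mgd)) = 2π√(1.661/(6.79 × 9.83 × 0.418)) = 1.53 s.

1.53 s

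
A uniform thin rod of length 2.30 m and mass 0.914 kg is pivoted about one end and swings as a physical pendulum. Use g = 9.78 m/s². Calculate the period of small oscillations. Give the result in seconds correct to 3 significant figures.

2.49 s

For a physical pendulum T = 2π√(I/(mgd)), with d = 1.150 m from pivot to centre of mass.
I_cm = mL²/12 = 0.914 × 2.30²/12 = 0.4029 kg·m²; I = I_cm + md² = 0.4029 + 0.914 × 1.150² = 1.612 kg·m².
T = 2π√(1.612/(0.914 × 9.78 × 1.150)) = 2.49 s.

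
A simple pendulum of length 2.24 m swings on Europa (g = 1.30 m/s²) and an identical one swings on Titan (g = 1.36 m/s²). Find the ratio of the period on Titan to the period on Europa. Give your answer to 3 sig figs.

T ∝ 1/√g, so T₂/T₁ = √(g₁/g₂) = √(1.30/1.36) = 0.978.

0.978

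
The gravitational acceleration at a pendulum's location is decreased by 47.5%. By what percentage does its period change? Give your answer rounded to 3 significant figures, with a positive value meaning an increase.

T ∝ 1/√g, so T'/T = 1/√(0.5250) = 1.380.
Percentage change in T = (1.380 − 1) × 100% = 38.0%.

38.0%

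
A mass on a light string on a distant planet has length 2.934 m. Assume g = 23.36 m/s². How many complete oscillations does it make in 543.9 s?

244

T = 2π√(L/g) = 2π√(2.934/23.36) = 2.2268 s.
Number of complete oscillations = ⌊543.9/2.2268⌋ = ⌊244.26⌋ = 244.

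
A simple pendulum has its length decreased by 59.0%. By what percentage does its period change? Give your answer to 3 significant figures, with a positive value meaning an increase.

-36.0%

T ∝ √L, so T'/T = √(0.4100) = 0.6403.
Percentage change in T = (0.6403 − 1) × 100% = -36.0%.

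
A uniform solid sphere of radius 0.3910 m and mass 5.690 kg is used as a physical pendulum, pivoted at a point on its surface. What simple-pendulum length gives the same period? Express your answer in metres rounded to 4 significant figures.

The equivalent simple-pendulum length is L_eq = I/(md), where I is about the pivot and d = 0.39100 m.
I_cm = (2/5)mR² = 0.34796 kg·m², so I = I_cm + md² = 0.34796 + 0.86989 = 1.2179 kg·m².
L_eq = 1.2179/(5.690 × 0.39100) = 0.5474 m.

0.5474 m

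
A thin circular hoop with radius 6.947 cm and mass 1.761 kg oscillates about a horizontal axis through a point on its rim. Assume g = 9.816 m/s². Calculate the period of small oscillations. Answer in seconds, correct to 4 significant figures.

0.7475 s

I_cm = mr² = 0.0084987 kg·m². The pivot is at distance d = 0.06947 m from the centre of mass.
By the parallel-axis theorem, I = I_cm + md² = 0.0084987 + 0.0084987 = 0.016997 kg·m².
T = 2π√(I/(mgd)) = 2π√(0.016997/(1.761 × 9.816 × 0.06947)) = 0.7475 s.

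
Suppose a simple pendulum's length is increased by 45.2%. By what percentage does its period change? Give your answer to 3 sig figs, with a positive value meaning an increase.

20.5%

T ∝ √L, so T'/T = √(1.452) = 1.205.
Percentage change in T = (1.205 − 1) × 100% = 20.5%.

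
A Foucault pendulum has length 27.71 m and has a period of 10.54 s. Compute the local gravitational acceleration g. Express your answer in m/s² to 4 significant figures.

9.847 m/s²

From T = 2π√(L/g), g = 4π²L/T² = 4π² × 27.71/10.540² = 9.847 m/s².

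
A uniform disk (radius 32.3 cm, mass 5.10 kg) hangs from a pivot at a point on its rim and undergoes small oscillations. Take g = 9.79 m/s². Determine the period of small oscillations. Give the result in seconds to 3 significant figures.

1.40 s

I_cm = ½mr² = 0.2660 kg·m². The pivot is at distance d = 0.323 m from the centre of mass.
By the parallel-axis theorem, I = I_cm + md² = 0.2660 + 0.5321 = 0.7981 kg·m².
T = 2π√(I/(mgd)) = 2π√(0.7981/(5.10 × 9.79 × 0.323)) = 1.40 s.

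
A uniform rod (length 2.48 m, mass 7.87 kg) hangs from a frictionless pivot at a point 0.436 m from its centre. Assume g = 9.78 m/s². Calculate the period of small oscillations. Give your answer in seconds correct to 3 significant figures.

2.55 s

For a physical pendulum T = 2π√(I/(mgd)), with d = 0.4360 m from pivot to centre of mass.
I_cm = mL²/12 = 7.87 × 2.48²/12 = 4.034 kg·m²; I = I_cm + md² = 4.034 + 7.87 × 0.4360² = 5.530 kg·m².
T = 2π√(5.530/(7.87 × 9.78 × 0.4360)) = 2.55 s.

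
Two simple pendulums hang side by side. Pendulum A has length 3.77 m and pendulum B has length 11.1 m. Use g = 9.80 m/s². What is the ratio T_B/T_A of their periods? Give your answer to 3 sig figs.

1.72

T ∝ √L, so T_B/T_A = √(L_B/L_A) = √(11.1/3.77) = 1.72.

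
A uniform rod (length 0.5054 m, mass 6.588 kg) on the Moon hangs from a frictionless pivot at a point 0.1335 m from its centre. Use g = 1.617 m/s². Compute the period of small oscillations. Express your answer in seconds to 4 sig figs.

2.674 s

For a physical pendulum T = 2π√(I/(mgd)), with d = 0.13350 m from pivot to centre of mass.
I_cm = mL²/12 = 6.588 × 0.5054²/12 = 0.14023 kg·m²; I = I_cm + md² = 0.14023 + 6.588 × 0.13350² = 0.25764 kg·m².
T = 2π√(0.25764/(6.588 × 1.617 × 0.13350)) = 2.674 s.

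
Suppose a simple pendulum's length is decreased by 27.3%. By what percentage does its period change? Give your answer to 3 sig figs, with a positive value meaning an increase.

T ∝ √L, so T'/T = √(0.7270) = 0.8526.
Percentage change in T = (0.8526 − 1) × 100% = -14.7%.

-14.7%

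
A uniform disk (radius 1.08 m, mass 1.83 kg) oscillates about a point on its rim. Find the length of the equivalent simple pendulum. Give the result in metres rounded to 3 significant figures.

1.62 m

The equivalent simple-pendulum length is L_eq = I/(md), where I is about the pivot and d = 1.080 m.
I_cm = ½mR² = 1.067 kg·m², so I = I_cm + md² = 1.067 + 2.135 = 3.202 kg·m².
L_eq = 3.202/(1.83 × 1.080) = 1.62 m.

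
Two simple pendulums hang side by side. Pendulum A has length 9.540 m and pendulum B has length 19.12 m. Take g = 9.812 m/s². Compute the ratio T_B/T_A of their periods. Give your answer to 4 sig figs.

T ∝ √L, so T_B/T_A = √(L_B/L_A) = √(19.12/9.540) = 1.416.

1.416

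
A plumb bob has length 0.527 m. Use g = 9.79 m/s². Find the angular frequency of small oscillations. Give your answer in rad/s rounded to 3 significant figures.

4.31 rad/s

ω = √(g/L) = √(9.79/0.527) = 4.31 rad/s.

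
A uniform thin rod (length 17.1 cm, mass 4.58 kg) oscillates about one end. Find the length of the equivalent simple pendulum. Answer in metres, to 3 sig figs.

The equivalent simple-pendulum length is L_eq = I/(md), where I is about the pivot and d = 0.08550 m.
I_cm = (1/12)mL² = 0.01116 kg·m², so I = I_cm + md² = 0.01116 + 0.03348 = 0.04464 kg·m².
L_eq = 0.04464/(4.58 × 0.08550) = 0.114 m.

0.114 m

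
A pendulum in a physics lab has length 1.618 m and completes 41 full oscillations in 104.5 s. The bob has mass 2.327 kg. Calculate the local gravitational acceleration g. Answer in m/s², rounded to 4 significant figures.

T = 104.5/41 = 2.5488 s.
From T = 2π√(L/g), g = 4π²L/T² = 4π² × 1.618/2.5488² = 9.833 m/s².

9.833 m/s²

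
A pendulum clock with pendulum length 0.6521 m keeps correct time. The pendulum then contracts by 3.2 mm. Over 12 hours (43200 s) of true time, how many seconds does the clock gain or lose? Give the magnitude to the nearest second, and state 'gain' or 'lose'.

T ∝ √L, so T'/T = √(0.64890/0.6521) = 0.997543.
In 43200 s of true time the clock registers 43200/0.997543 = 43306.4 s, so it gains 106 s.

gain 106 s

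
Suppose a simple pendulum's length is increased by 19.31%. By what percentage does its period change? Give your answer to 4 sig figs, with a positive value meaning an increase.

9.229%

T ∝ √L, so T'/T = √(1.1931) = 1.0923.
Percentage change in T = (1.0923 − 1) × 100% = 9.229%.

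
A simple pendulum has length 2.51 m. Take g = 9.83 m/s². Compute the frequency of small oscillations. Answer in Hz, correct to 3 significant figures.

0.315 Hz

T = 2π√(L/g) = 2π√(2.51/9.83) = 3.175 s, so f = 1/T = 0.315 Hz.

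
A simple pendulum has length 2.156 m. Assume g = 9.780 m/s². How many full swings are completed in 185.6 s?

62

T = 2π√(L/g) = 2π√(2.156/9.780) = 2.9501 s.
Number of complete oscillations = ⌊185.6/2.9501⌋ = ⌊62.913⌋ = 62.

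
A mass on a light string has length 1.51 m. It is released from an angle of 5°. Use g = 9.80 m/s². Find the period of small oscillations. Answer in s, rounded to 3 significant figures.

2.47 s

T = 2π√(L/g) = 2π√(1.51/9.80) = 2π × 0.3925 = 2.47 s.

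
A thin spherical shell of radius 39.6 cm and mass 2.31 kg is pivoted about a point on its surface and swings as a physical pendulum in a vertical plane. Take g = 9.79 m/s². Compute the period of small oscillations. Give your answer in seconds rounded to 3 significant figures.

1.63 s

I_cm = (2/3)mr² = 0.2415 kg·m². The pivot is at distance d = 0.396 m from the centre of mass.
By the parallel-axis theorem, I = I_cm + md² = 0.2415 + 0.3622 = 0.6037 kg·m².
T = 2π√(I/(mgd)) = 2π√(0.6037/(2.31 × 9.79 × 0.396)) = 1.63 s.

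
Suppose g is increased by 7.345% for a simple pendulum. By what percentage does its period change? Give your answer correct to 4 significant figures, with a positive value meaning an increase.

T ∝ 1/√g, so T'/T = 1/√(1.0735) = 0.96518.
Percentage change in T = (0.96518 − 1) × 100% = -3.482%.

-3.482%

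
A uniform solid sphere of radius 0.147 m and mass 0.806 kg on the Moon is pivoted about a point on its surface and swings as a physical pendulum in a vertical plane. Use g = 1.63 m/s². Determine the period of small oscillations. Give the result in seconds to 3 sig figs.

2.23 s

I_cm = (2/5)mr² = 0.006967 kg·m². The pivot is at distance d = 0.147 m from the centre of mass.
By the parallel-axis theorem, I = I_cm + md² = 0.006967 + 0.01742 = 0.02438 kg·m².
T = 2π√(I/(mgd)) = 2π√(0.02438/(0.806 × 1.63 × 0.147)) = 2.23 s.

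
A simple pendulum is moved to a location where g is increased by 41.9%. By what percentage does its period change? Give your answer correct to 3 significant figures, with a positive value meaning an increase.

-16.1%

T ∝ 1/√g, so T'/T = 1/√(1.419) = 0.8395.
Percentage change in T = (0.8395 − 1) × 100% = -16.1%.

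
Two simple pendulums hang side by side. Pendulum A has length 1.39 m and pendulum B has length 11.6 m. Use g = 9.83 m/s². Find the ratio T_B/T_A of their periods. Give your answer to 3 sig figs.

T ∝ √L, so T_B/T_A = √(L_B/L_A) = √(11.6/1.39) = 2.89.

2.89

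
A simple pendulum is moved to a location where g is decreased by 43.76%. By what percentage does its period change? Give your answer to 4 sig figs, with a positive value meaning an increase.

33.35%

T ∝ 1/√g, so T'/T = 1/√(0.56240) = 1.3335.
Percentage change in T = (1.3335 − 1) × 100% = 33.35%.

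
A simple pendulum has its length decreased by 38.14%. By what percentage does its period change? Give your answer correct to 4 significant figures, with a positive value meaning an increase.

-21.35%

T ∝ √L, so T'/T = √(0.61860) = 0.78651.
Percentage change in T = (0.78651 − 1) × 100% = -21.35%.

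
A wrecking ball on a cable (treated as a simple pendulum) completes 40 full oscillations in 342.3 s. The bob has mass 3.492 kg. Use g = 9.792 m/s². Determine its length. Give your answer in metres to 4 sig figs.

T = 342.3/40 = 8.5575 s.
From T = 2π√(L/g), L = gT²/(4π²) = 9.792 × 8.5575²/(4π²) = 18.16 m.

18.16 m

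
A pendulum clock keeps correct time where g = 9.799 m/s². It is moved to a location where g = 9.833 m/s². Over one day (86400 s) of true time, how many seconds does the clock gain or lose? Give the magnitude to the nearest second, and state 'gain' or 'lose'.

gain 150 s

The clock's period scales as T ∝ 1/√g, so T'/T = √(9.799/9.833) = 0.998270.
In 86400 s of true time the clock registers 86400/0.998270 = 86549.8 s, so it gains 150 s.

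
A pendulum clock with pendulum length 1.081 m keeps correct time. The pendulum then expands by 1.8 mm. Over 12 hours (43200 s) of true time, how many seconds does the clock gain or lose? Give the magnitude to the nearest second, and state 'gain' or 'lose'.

lose 36 s

T ∝ √L, so T'/T = √(1.08280/1.081) = 1.00083.
In 43200 s of true time the clock registers 43200/1.00083 = 43164.1 s, so it loses 36 s.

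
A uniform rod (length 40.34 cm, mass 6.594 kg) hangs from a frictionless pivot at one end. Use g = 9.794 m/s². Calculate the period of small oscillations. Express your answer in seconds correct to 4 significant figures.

For a physical pendulum T = 2π√(I/(mgd)), with d = 0.20170 m from pivot to centre of mass.
I_cm = mL²/12 = 6.594 × 0.4034²/12 = 0.089421 kg·m²; I = I_cm + md² = 0.089421 + 6.594 × 0.20170² = 0.35768 kg·m².
T = 2π√(0.35768/(6.594 × 9.794 × 0.20170)) = 1.041 s.

1.041 s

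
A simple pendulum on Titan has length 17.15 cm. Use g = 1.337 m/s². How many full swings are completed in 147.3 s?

T = 2π√(L/g) = 2π√(0.1715/1.337) = 2.2503 s.
Number of complete oscillations = ⌊147.3/2.2503⌋ = ⌊65.457⌋ = 65.

65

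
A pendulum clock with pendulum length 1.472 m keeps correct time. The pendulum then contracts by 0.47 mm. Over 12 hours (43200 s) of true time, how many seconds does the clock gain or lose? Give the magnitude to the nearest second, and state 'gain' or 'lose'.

T ∝ √L, so T'/T = √(1.47153/1.472) = 0.999840.
In 43200 s of true time the clock registers 43200/0.999840 = 43206.9 s, so it gains 7 s.

gain 7 s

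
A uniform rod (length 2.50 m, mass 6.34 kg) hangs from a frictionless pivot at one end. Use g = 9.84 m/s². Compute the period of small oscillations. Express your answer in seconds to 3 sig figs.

2.59 s

For a physical pendulum T = 2π√(I/(mgd)), with d = 1.250 m from pivot to centre of mass.
I_cm = mL²/12 = 6.34 × 2.50²/12 = 3.302 kg·m²; I = I_cm + md² = 3.302 + 6.34 × 1.250² = 13.21 kg·m².
T = 2π√(13.21/(6.34 × 9.84 × 1.250)) = 2.59 s.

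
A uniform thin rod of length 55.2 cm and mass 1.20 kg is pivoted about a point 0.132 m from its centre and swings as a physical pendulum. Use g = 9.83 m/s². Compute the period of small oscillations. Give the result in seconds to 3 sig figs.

1.14 s

For a physical pendulum T = 2π√(I/(mgd)), with d = 0.1320 m from pivot to centre of mass.
I_cm = mL²/12 = 1.20 × 0.552²/12 = 0.03047 kg·m²; I = I_cm + md² = 0.03047 + 1.20 × 0.1320² = 0.05138 kg·m².
T = 2π√(0.05138/(1.20 × 9.83 × 0.1320)) = 1.14 s.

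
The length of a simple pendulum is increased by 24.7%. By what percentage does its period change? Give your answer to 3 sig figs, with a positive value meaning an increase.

T ∝ √L, so T'/T = √(1.247) = 1.117.
Percentage change in T = (1.117 − 1) × 100% = 11.7%.

11.7%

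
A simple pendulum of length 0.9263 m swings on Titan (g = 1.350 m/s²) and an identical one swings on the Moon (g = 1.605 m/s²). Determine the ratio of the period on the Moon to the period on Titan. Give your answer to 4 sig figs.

0.9171

T ∝ 1/√g, so T₂/T₁ = √(g₁/g₂) = √(1.350/1.605) = 0.9171.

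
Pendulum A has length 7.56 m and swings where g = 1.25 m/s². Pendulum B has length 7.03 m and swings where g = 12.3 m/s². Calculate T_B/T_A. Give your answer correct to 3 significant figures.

0.307

T = 2π√(L/g), so T_B/T_A = √((L_B/g_B)/(L_A/g_A)) = √((7.03/12.3)/(7.56/1.25)) = 0.307.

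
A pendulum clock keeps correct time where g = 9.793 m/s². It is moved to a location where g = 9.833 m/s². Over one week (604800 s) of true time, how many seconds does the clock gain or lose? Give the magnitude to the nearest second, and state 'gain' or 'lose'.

The clock's period scales as T ∝ 1/√g, so T'/T = √(9.793/9.833) = 0.997964.
In 604800 s of true time the clock registers 604800/0.997964 = 606033.9 s, so it gains 1234 s.

gain 1234 s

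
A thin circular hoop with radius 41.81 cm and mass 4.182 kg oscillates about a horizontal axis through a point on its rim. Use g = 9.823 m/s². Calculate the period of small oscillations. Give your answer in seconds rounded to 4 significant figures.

1.833 s

I_cm = mr² = 0.73105 kg·m². The pivot is at distance d = 0.4181 m from the centre of mass.
By the parallel-axis theorem, I = I_cm + md² = 0.73105 + 0.73105 = 1.4621 kg·m².
T = 2π√(I/(mgd)) = 2π√(1.4621/(4.182 × 9.823 × 0.4181)) = 1.833 s.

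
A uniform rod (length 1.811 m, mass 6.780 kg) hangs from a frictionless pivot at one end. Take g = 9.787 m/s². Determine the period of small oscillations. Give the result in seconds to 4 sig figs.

2.207 s

For a physical pendulum T = 2π√(I/(mgd)), with d = 0.90550 m from pivot to centre of mass.
I_cm = mL²/12 = 6.780 × 1.811²/12 = 1.8530 kg·m²; I = I_cm + md² = 1.8530 + 6.780 × 0.90550² = 7.4122 kg·m².
T = 2π√(7.4122/(6.780 × 9.787 × 0.90550)) = 2.207 s.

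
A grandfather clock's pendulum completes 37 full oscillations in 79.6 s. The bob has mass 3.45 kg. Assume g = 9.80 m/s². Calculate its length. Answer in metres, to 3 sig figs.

1.15 m

T = 79.6/37 = 2.151 s.
From T = 2π√(L/g), L = gT²/(4π²) = 9.80 × 2.151²/(4π²) = 1.15 m.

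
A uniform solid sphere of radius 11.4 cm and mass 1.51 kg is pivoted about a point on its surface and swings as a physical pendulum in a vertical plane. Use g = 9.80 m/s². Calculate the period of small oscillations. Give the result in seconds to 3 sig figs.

I_cm = (2/5)mr² = 0.007850 kg·m². The pivot is at distance d = 0.114 m from the centre of mass.
By the parallel-axis theorem, I = I_cm + md² = 0.007850 + 0.01962 = 0.02747 kg·m².
T = 2π√(I/(mgd)) = 2π√(0.02747/(1.51 × 9.80 × 0.114)) = 0.802 s.

0.802 s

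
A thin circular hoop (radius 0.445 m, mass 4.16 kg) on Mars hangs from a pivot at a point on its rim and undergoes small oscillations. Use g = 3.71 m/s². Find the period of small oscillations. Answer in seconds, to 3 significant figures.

I_cm = mr² = 0.8238 kg·m². The pivot is at distance d = 0.445 m from the centre of mass.
By the parallel-axis theorem, I = I_cm + md² = 0.8238 + 0.8238 = 1.648 kg·m².
T = 2π√(I/(mgd)) = 2π√(1.648/(4.16 × 3.71 × 0.445)) = 3.08 s.

3.08 s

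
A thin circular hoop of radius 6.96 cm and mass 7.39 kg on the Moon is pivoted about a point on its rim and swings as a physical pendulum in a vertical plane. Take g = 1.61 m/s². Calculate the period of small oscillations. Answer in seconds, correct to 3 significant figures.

1.85 s

I_cm = mr² = 0.03580 kg·m². The pivot is at distance d = 0.0696 m from the centre of mass.
By the parallel-axis theorem, I = I_cm + md² = 0.03580 + 0.03580 = 0.07160 kg·m².
T = 2π√(I/(mgd)) = 2π√(0.07160/(7.39 × 1.61 × 0.0696)) = 1.85 s.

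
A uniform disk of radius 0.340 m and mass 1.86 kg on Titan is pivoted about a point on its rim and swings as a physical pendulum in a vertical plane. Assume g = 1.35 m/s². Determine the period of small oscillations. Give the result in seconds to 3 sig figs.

3.86 s

I_cm = ½mr² = 0.1075 kg·m². The pivot is at distance d = 0.340 m from the centre of mass.
By the parallel-axis theorem, I = I_cm + md² = 0.1075 + 0.2150 = 0.3225 kg·m².
T = 2π√(I/(mgd)) = 2π√(0.3225/(1.86 × 1.35 × 0.340)) = 3.86 s.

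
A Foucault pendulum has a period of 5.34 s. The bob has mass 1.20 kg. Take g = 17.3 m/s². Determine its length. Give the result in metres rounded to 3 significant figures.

12.5 m

From T = 2π√(L/g), L = gT²/(4π²) = 17.3 × 5.340²/(4π²) = 12.5 m.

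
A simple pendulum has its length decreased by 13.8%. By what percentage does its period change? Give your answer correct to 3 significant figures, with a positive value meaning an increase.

-7.16%

T ∝ √L, so T'/T = √(0.8620) = 0.9284.
Percentage change in T = (0.9284 − 1) × 100% = -7.16%.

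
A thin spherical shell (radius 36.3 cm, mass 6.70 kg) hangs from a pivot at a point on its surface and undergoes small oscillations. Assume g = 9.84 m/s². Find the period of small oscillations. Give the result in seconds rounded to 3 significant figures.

I_cm = (2/3)mr² = 0.5886 kg·m². The pivot is at distance d = 0.363 m from the centre of mass.
By the parallel-axis theorem, I = I_cm + md² = 0.5886 + 0.8829 = 1.471 kg·m².
T = 2π√(I/(mgd)) = 2π√(1.471/(6.70 × 9.84 × 0.363)) = 1.56 s.

1.56 s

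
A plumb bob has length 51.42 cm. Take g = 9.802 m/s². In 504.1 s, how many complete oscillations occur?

350

T = 2π√(L/g) = 2π√(0.5142/9.802) = 1.4391 s.
Number of complete oscillations = ⌊504.1/1.4391⌋ = ⌊350.29⌋ = 350.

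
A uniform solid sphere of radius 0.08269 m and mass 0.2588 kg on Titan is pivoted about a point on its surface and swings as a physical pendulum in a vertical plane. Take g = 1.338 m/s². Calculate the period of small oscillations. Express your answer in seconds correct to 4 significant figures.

1.848 s

I_cm = (2/5)mr² = 0.00070783 kg·m². The pivot is at distance d = 0.08269 m from the centre of mass.
By the parallel-axis theorem, I = I_cm + md² = 0.00070783 + 0.0017696 = 0.0024774 kg·m².
T = 2π√(I/(mgd)) = 2π√(0.0024774/(0.2588 × 1.338 × 0.08269)) = 1.848 s.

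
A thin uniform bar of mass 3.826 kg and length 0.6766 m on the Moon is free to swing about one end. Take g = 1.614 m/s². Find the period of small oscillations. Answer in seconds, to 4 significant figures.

3.322 s

For a physical pendulum T = 2π√(I/(mgd)), with d = 0.33830 m from pivot to centre of mass.
I_cm = mL²/12 = 3.826 × 0.6766²/12 = 0.14596 kg·m²; I = I_cm + md² = 0.14596 + 3.826 × 0.33830² = 0.58383 kg·m².
T = 2π√(0.58383/(3.826 × 1.614 × 0.33830)) = 3.322 s.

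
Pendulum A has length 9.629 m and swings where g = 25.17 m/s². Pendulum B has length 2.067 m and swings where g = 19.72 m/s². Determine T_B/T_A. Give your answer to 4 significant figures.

T = 2π√(L/g), so T_B/T_A = √((L_B/g_B)/(L_A/g_A)) = √((2.067/19.72)/(9.629/25.17)) = 0.5234.

0.5234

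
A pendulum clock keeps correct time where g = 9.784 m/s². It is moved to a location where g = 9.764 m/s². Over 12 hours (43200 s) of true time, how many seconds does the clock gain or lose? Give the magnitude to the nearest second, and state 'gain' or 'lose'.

The clock's period scales as T ∝ 1/√g, so T'/T = √(9.784/9.764) = 1.00102.
In 43200 s of true time the clock registers 43200/1.00102 = 43155.8 s, so it loses 44 s.

lose 44 s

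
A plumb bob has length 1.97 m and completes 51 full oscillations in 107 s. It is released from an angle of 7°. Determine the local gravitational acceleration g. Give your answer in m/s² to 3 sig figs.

T = 107/51 = 2.098 s.
From T = 2π√(L/g), g = 4π²L/T² = 4π² × 1.97/2.098² = 17.7 m/s².

17.7 m/s²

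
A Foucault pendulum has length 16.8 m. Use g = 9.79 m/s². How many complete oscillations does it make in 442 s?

T = 2π√(L/g) = 2π√(16.8/9.79) = 8.231 s.
Number of complete oscillations = ⌊442/8.231⌋ = ⌊53.70⌋ = 53.

53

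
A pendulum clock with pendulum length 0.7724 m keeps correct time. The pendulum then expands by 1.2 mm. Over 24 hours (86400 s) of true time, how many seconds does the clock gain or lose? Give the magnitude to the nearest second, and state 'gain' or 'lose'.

T ∝ √L, so T'/T = √(0.77360/0.7724) = 1.00078.
In 86400 s of true time the clock registers 86400/1.00078 = 86333.0 s, so it loses 67 s.

lose 67 s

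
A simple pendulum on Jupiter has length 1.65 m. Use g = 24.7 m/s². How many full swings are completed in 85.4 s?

T = 2π√(L/g) = 2π√(1.65/24.7) = 1.624 s.
Number of complete oscillations = ⌊85.4/1.624⌋ = ⌊52.59⌋ = 52.

52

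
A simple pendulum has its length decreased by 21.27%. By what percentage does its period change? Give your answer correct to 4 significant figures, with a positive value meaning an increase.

-11.27%

T ∝ √L, so T'/T = √(0.78730) = 0.88730.
Percentage change in T = (0.88730 − 1) × 100% = -11.27%.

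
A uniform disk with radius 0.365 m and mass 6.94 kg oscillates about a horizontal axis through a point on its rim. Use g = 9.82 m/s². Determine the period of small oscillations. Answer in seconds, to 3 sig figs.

I_cm = ½mr² = 0.4623 kg·m². The pivot is at distance d = 0.365 m from the centre of mass.
By the parallel-axis theorem, I = I_cm + md² = 0.4623 + 0.9246 = 1.387 kg·m².
T = 2π√(I/(mgd)) = 2π√(1.387/(6.94 × 9.82 × 0.365)) = 1.48 s.

1.48 s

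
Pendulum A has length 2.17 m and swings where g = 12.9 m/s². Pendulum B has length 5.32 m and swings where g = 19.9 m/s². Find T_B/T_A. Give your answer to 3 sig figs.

1.26

T = 2π√(L/g), so T_B/T_A = √((L_B/g_B)/(L_A/g_A)) = √((5.32/19.9)/(2.17/12.9)) = 1.26.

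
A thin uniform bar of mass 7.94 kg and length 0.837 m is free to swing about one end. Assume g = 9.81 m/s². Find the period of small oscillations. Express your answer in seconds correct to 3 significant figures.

For a physical pendulum T = 2π√(I/(mgd)), with d = 0.4185 m from pivot to centre of mass.
I_cm = mL²/12 = 7.94 × 0.837²/12 = 0.4635 kg·m²; I = I_cm + md² = 0.4635 + 7.94 × 0.4185² = 1.854 kg·m².
T = 2π√(1.854/(7.94 × 9.81 × 0.4185)) = 1.50 s.

1.50 s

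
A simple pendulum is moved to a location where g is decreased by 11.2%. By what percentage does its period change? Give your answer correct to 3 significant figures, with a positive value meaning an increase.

T ∝ 1/√g, so T'/T = 1/√(0.8880) = 1.061.
Percentage change in T = (1.061 − 1) × 100% = 6.12%.

6.12%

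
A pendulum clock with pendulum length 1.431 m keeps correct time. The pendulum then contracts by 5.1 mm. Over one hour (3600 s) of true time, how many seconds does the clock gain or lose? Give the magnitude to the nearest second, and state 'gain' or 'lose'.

gain 6 s

T ∝ √L, so T'/T = √(1.42590/1.431) = 0.998216.
In 3600 s of true time the clock registers 3600/0.998216 = 3606.4 s, so it gains 6 s.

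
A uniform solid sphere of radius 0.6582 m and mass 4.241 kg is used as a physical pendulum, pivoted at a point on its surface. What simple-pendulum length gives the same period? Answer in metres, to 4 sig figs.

The equivalent simple-pendulum length is L_eq = I/(md), where I is about the pivot and d = 0.65820 m.
I_cm = (2/5)mR² = 0.73493 kg·m², so I = I_cm + md² = 0.73493 + 1.8373 = 2.5722 kg·m².
L_eq = 2.5722/(4.241 × 0.65820) = 0.9215 m.

0.9215 m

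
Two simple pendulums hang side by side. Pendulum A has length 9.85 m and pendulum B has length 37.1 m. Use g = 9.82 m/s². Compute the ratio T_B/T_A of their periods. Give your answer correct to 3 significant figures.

T ∝ √L, so T_B/T_A = √(L_B/L_A) = √(37.1/9.85) = 1.94.

1.94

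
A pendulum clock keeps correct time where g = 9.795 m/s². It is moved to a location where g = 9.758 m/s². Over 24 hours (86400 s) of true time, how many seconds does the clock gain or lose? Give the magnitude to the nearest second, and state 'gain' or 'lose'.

lose 163 s

The clock's period scales as T ∝ 1/√g, so T'/T = √(9.795/9.758) = 1.00189.
In 86400 s of true time the clock registers 86400/1.00189 = 86236.7 s, so it loses 163 s.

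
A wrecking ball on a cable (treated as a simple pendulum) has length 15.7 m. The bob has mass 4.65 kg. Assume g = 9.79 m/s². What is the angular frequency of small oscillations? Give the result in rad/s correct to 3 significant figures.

ω = √(g/L) = √(9.79/15.7) = 0.790 rad/s.

0.790 rad/s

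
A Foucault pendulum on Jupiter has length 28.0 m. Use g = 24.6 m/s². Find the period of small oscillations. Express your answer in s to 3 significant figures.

6.70 s

T = 2π√(L/g) = 2π√(28.0/24.6) = 2π × 1.067 = 6.70 s.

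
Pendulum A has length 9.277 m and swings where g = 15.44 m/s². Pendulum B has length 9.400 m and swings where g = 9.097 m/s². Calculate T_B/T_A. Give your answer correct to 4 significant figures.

T = 2π√(L/g), so T_B/T_A = √((L_B/g_B)/(L_A/g_A)) = √((9.400/9.097)/(9.277/15.44)) = 1.311.

1.311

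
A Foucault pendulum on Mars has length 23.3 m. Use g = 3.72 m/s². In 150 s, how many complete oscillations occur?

9

T = 2π√(L/g) = 2π√(23.3/3.72) = 15.72 s.
Number of complete oscillations = ⌊150/15.72⌋ = ⌊9.539⌋ = 9.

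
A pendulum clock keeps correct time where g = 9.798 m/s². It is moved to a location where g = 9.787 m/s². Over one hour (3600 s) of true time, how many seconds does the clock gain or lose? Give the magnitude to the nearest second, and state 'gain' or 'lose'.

lose 2 s

The clock's period scales as T ∝ 1/√g, so T'/T = √(9.798/9.787) = 1.00056.
In 3600 s of true time the clock registers 3600/1.00056 = 3598.0 s, so it loses 2 s.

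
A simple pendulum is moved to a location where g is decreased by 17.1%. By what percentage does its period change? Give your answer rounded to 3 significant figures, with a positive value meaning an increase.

9.83%

T ∝ 1/√g, so T'/T = 1/√(0.8290) = 1.098.
Percentage change in T = (1.098 − 1) × 100% = 9.83%.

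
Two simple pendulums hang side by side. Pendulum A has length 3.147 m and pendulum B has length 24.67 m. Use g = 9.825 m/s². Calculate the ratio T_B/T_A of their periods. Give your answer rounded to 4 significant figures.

2.800

T ∝ √L, so T_B/T_A = √(L_B/L_A) = √(24.67/3.147) = 2.800.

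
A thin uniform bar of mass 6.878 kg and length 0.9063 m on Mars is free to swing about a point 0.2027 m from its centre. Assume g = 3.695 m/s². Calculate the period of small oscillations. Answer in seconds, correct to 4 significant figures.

For a physical pendulum T = 2π√(I/(mgd)), with d = 0.20270 m from pivot to centre of mass.
I_cm = mL²/12 = 6.878 × 0.9063²/12 = 0.47079 kg·m²; I = I_cm + md² = 0.47079 + 6.878 × 0.20270² = 0.75339 kg·m².
T = 2π√(0.75339/(6.878 × 3.695 × 0.20270)) = 2.403 s.

2.403 s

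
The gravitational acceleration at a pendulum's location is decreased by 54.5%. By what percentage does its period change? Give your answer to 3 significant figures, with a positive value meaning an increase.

T ∝ 1/√g, so T'/T = 1/√(0.4550) = 1.482.
Percentage change in T = (1.482 − 1) × 100% = 48.2%.

48.2%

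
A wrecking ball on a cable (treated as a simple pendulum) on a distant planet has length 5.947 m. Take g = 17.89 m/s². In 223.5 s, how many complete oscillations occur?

T = 2π√(L/g) = 2π√(5.947/17.89) = 3.6226 s.
Number of complete oscillations = ⌊223.5/3.6226⌋ = ⌊61.696⌋ = 61.

61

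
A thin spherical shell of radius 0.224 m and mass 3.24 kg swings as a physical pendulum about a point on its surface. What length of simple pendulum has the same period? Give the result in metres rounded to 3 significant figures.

The equivalent simple-pendulum length is L_eq = I/(md), where I is about the pivot and d = 0.2240 m.
I_cm = (2/3)mR² = 0.1084 kg·m², so I = I_cm + md² = 0.1084 + 0.1626 = 0.2710 kg·m².
L_eq = 0.2710/(3.24 × 0.2240) = 0.373 m.

0.373 m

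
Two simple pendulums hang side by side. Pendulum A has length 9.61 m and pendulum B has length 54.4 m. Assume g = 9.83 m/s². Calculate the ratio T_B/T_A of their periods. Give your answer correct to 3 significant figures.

T ∝ √L, so T_B/T_A = √(L_B/L_A) = √(54.4/9.61) = 2.38.

2.38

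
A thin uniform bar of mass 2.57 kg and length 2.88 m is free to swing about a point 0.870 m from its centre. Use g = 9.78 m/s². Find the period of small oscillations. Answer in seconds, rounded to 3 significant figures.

For a physical pendulum T = 2π√(I/(mgd)), with d = 0.8700 m from pivot to centre of mass.
I_cm = mL²/12 = 2.57 × 2.88²/12 = 1.776 kg·m²; I = I_cm + md² = 1.776 + 2.57 × 0.8700² = 3.722 kg·m².
T = 2π√(3.722/(2.57 × 9.78 × 0.8700)) = 2.59 s.

2.59 s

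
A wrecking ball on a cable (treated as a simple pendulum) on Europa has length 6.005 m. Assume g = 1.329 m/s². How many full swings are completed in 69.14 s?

T = 2π√(L/g) = 2π√(6.005/1.329) = 13.356 s.
Number of complete oscillations = ⌊69.14/13.356⌋ = ⌊5.1767⌋ = 5.

5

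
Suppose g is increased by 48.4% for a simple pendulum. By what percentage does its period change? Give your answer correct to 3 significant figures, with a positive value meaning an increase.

T ∝ 1/√g, so T'/T = 1/√(1.484) = 0.8209.
Percentage change in T = (0.8209 − 1) × 100% = -17.9%.

-17.9%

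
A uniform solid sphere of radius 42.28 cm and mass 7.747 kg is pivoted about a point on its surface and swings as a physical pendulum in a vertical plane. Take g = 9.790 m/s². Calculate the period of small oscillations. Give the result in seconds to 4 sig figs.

I_cm = (2/5)mr² = 0.55394 kg·m². The pivot is at distance d = 0.4228 m from the centre of mass.
By the parallel-axis theorem, I = I_cm + md² = 0.55394 + 1.3849 = 1.9388 kg·m².
T = 2π√(I/(mgd)) = 2π√(1.9388/(7.747 × 9.790 × 0.4228)) = 1.545 s.

1.545 s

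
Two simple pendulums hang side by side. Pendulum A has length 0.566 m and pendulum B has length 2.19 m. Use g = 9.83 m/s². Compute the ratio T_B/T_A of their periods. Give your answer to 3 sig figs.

T ∝ √L, so T_B/T_A = √(L_B/L_A) = √(2.19/0.566) = 1.97.

1.97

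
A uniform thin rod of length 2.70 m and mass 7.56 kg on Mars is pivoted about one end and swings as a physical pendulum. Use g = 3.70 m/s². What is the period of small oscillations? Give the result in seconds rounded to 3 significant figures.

4.38 s

For a physical pendulum T = 2π√(I/(mgd)), with d = 1.350 m from pivot to centre of mass.
I_cm = mL²/12 = 7.56 × 2.70²/12 = 4.593 kg·m²; I = I_cm + md² = 4.593 + 7.56 × 1.350² = 18.37 kg·m².
T = 2π√(18.37/(7.56 × 3.70 × 1.350)) = 4.38 s.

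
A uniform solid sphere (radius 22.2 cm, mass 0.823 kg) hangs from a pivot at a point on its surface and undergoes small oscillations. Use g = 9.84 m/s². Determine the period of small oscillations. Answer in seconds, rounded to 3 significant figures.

I_cm = (2/5)mr² = 0.01622 kg·m². The pivot is at distance d = 0.222 m from the centre of mass.
By the parallel-axis theorem, I = I_cm + md² = 0.01622 + 0.04056 = 0.05679 kg·m².
T = 2π√(I/(mgd)) = 2π√(0.05679/(0.823 × 9.84 × 0.222)) = 1.12 s.

1.12 s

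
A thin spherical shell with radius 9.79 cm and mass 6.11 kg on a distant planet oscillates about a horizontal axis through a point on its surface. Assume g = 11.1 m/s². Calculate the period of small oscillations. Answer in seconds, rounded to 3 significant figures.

0.762 s

I_cm = (2/3)mr² = 0.03904 kg·m². The pivot is at distance d = 0.0979 m from the centre of mass.
By the parallel-axis theorem, I = I_cm + md² = 0.03904 + 0.05856 = 0.09760 kg·m².
T = 2π√(I/(mgd)) = 2π√(0.09760/(6.11 × 11.1 × 0.0979)) = 0.762 s.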